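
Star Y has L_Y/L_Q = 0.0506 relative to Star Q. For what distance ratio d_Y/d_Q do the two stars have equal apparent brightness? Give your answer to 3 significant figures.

0.225

Equal flux requires L_Y/d_Y² = L_Q/d_Q², so d_Y/d_Q = √(L_Y/L_Q)
= √(0.0506) = 0.2249.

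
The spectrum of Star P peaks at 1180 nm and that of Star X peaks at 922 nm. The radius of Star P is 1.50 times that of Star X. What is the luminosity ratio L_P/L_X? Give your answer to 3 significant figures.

Wien's law gives T ∝ 1/λ_max, so T_P/T_X = λ_X/λ_P = 922/1180 = 0.7814.
Then L ∝ R²T⁴ gives L_P/L_X = (1.50)² × (0.7814)⁴ = 2.250 × 0.3727 = 0.8386.

0.839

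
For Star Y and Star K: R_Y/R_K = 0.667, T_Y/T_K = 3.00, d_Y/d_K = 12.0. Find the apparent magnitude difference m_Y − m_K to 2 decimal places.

1.50

L_Y/L_K = (0.667)²(3.00)⁴ = 36.04.
F_Y/F_K = (L_Y/L_K)/(d_Y/d_K)² = 36.04/144.0 = 0.2503.
m_Y − m_K = −2.5 log₁₀(0.2503) = 1.50.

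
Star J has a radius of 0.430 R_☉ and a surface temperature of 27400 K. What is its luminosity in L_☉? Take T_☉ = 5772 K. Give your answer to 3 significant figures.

93.9 L_☉

L/L_☉ = (R/R_☉)² (T/T_☉)⁴ = (0.430)² × (27400/5772)⁴
       = 0.1849 × (4.747)⁴ = 0.1849 × 507.8 = 93.89.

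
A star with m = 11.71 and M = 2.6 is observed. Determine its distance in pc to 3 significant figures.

664 pc

m − M = 5 log₁₀(d/10 pc)
11.71 − (2.6) = 9.11 = 5 log₁₀(d/10)
d = 10 × 10^(9.11/5) = 10 × 10^1.822 = 663.7 pc.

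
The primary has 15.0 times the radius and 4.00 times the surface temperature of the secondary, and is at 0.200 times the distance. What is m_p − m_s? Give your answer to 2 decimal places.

-15.40

L_p/L_s = (15.0)²(4.00)⁴ = 5.760×10^4.
F_p/F_s = (L_p/L_s)/(d_p/d_s)² = 5.760×10^4/0.04000 = 1.440×10^6.
m_p − m_s = −2.5 log₁₀(1.440×10^6) = -15.40.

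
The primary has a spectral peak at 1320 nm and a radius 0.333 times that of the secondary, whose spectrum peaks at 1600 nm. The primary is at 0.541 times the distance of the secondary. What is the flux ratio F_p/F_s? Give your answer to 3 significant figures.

Wien's law: T_p/T_s = λ_s/λ_p = 1600/1320 = 1.212.
L_p/L_s = (R_p/R_s)²(T_p/T_s)⁴ = (0.333)²(1.212)⁴ = 0.2394.
F_p/F_s = (L_p/L_s)/(d_p/d_s)² = 0.2394/(0.541)² = 0.8179.

0.818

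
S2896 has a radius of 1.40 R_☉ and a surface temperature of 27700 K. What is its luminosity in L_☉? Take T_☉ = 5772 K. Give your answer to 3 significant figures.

1.04×10^3 L_☉

L/L_☉ = (R/R_☉)² (T/T_☉)⁴ = (1.40)² × (27700/5772)⁴
       = 1.960 × (4.799)⁴ = 1.960 × 530.4 = 1040.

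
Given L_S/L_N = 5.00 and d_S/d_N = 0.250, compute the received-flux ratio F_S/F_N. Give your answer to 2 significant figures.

80

F = L/(4πd²), so F_S/F_N = (L_S/L_N) / (d_S/d_N)²
= 5.00 / (0.250)² = 5.00 / 0.06250 = 80.00.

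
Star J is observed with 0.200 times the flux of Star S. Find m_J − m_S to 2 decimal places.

m_J − m_S = −2.5 log₁₀(F_J/F_S) = −2.5 log₁₀(0.200) = −2.5 × (-0.699) = 1.747.

1.75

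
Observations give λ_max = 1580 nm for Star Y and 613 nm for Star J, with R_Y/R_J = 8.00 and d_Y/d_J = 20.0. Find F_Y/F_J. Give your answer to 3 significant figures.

Wien's law: T_Y/T_J = λ_J/λ_Y = 613/1580 = 0.3880.
L_Y/L_J = (R_Y/R_J)²(T_Y/T_J)⁴ = (8.00)²(0.3880)⁴ = 1.450.
F_Y/F_J = (L_Y/L_J)/(d_Y/d_J)² = 1.450/(20.0)² = 0.003625.

0.00363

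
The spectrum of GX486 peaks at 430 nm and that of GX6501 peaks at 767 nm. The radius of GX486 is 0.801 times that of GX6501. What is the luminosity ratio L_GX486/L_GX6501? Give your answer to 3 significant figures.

6.49

Wien's law gives T ∝ 1/λ_max, so T_GX486/T_GX6501 = λ_GX6501/λ_GX486 = 767/430 = 1.784.
Then L ∝ R²T⁴ gives L_GX486/L_GX6501 = (0.801)² × (1.784)⁴ = 0.6416 × 10.12 = 6.495.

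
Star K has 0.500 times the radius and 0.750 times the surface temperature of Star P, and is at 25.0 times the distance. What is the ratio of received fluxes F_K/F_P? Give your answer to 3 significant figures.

L_K/L_P = (R_K/R_P)²(T_K/T_P)⁴ = (0.500)² × (0.750)⁴ = 0.07910.
F_K/F_P = (L_K/L_P)/(d_K/d_P)² = 0.07910 / (25.0)² = 1.266×10^-4.

1.27×10^-4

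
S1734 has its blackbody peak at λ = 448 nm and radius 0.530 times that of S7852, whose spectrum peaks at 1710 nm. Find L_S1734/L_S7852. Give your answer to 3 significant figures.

Wien's law gives T ∝ 1/λ_max, so T_S1734/T_S7852 = λ_S7852/λ_S1734 = 1710/448 = 3.817.
Then L ∝ R²T⁴ gives L_S1734/L_S7852 = (0.530)² × (3.817)⁴ = 0.2809 × 212.3 = 59.62.

59.6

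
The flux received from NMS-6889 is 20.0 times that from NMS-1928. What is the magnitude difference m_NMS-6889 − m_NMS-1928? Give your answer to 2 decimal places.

m_NMS-6889 − m_NMS-1928 = −2.5 log₁₀(F_NMS-6889/F_NMS-1928) = −2.5 log₁₀(20.0) = −2.5 × (1.301) = -3.253.

-3.25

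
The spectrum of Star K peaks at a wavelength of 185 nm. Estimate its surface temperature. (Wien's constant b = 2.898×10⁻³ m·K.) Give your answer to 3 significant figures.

T = b/λ_max = 2.898×10⁻³ / (185×10⁻⁹) = 1.566×10^4 K.

1.57×10^4 K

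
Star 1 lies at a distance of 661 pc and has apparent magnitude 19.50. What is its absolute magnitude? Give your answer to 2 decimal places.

10.40

M = m − 5 log₁₀(d/10 pc) = 19.50 − 5 log₁₀(661/10)
  = 19.50 − 5 × 1.820 = 19.50 − 9.10 = 10.40.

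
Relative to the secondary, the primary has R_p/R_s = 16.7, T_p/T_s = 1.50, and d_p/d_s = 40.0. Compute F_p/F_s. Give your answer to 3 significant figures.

0.882

L_p/L_s = (R_p/R_s)²(T_p/T_s)⁴ = (16.7)² × (1.50)⁴ = 1412.
F_p/F_s = (L_p/L_s)/(d_p/d_s)² = 1412 / (40.0)² = 0.8824.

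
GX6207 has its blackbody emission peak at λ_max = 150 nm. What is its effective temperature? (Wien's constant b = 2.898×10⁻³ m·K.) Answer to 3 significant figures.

1.93×10^4 K

T = b/λ_max = 2.898×10⁻³ / (150×10⁻⁹) = 1.932×10^4 K.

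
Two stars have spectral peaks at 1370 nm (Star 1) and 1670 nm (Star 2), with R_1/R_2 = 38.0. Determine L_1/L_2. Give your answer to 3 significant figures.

Wien's law gives T ∝ 1/λ_max, so T_1/T_2 = λ_2/λ_1 = 1670/1370 = 1.219.
Then L ∝ R²T⁴ gives L_1/L_2 = (38.0)² × (1.219)⁴ = 1444 × 2.208 = 3188.

3.19×10^3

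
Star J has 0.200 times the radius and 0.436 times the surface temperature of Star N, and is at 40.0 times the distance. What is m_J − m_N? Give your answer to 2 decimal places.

15.11

L_J/L_N = (0.200)²(0.436)⁴ = 0.001445.
F_J/F_N = (L_J/L_N)/(d_J/d_N)² = 0.001445/1600 = 9.034×10^-7.
m_J − m_N = −2.5 log₁₀(9.034×10^-7) = 15.11.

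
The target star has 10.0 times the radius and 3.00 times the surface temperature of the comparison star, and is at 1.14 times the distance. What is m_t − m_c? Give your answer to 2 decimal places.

-9.49

L_t/L_c = (10.0)²(3.00)⁴ = 8100.
F_t/F_c = (L_t/L_c)/(d_t/d_c)² = 8100/1.300 = 6233.
m_t − m_c = −2.5 log₁₀(6233) = -9.49.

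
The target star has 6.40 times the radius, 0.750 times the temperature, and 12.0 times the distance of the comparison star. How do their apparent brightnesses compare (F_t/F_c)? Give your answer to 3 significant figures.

0.0900

L_t/L_c = (R_t/R_c)²(T_t/T_c)⁴ = (6.40)² × (0.750)⁴ = 12.96.
F_t/F_c = (L_t/L_c)/(d_t/d_c)² = 12.96 / (12.0)² = 0.09000.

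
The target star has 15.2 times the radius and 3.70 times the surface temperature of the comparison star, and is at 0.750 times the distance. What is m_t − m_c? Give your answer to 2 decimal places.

-12.22

L_t/L_c = (15.2)²(3.70)⁴ = 4.330×10^4.
F_t/F_c = (L_t/L_c)/(d_t/d_c)² = 4.330×10^4/0.5625 = 7.698×10^4.
m_t − m_c = −2.5 log₁₀(7.698×10^4) = -12.22.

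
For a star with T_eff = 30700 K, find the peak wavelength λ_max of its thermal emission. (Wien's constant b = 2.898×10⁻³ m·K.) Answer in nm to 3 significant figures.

λ_max = b/T = 2.898×10⁻³ / 30700 = 9.44×10^-8 m = 94.40 nm.

94.4 nm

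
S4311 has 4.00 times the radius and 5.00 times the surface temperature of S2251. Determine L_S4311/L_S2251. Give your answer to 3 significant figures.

From the Stefan–Boltzmann law, L ∝ R²T⁴, so
L_S4311/L_S2251 = (R_S4311/R_S2251)² (T_S4311/T_S2251)⁴ = (4.00)² × (5.00)⁴ = 16.00 × 625.0 = 1.000×10^4.

1.00×10^4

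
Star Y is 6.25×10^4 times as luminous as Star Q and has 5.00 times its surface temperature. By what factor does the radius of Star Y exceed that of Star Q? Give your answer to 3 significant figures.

L ∝ R²T⁴ gives R ∝ √L / T², so
R_Y/R_Q = √(6.25×10^4) / (5.00)² = 250.0 / 25.00 = 10.00.

10.0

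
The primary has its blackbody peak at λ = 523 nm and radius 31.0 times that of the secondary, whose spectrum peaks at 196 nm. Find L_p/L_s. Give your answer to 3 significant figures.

19.0

Wien's law gives T ∝ 1/λ_max, so T_p/T_s = λ_s/λ_p = 196/523 = 0.3748.
Then L ∝ R²T⁴ gives L_p/L_s = (31.0)² × (0.3748)⁴ = 961.0 × 0.01973 = 18.96.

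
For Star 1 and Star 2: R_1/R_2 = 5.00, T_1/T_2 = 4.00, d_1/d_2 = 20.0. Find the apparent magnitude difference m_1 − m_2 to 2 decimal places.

-3.01

L_1/L_2 = (5.00)²(4.00)⁴ = 6400.
F_1/F_2 = (L_1/L_2)/(d_1/d_2)² = 6400/400.0 = 16.00.
m_1 − m_2 = −2.5 log₁₀(16.00) = -3.01.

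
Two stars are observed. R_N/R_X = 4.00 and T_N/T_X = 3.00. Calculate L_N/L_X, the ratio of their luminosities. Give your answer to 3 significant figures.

From the Stefan–Boltzmann law, L ∝ R²T⁴, so
L_N/L_X = (R_N/R_X)² (T_N/T_X)⁴ = (4.00)² × (3.00)⁴ = 16.00 × 81.00 = 1296.

1.30×10^3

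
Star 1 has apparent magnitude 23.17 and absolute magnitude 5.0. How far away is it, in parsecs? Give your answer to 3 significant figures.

4.31×10^4 pc

m − M = 5 log₁₀(d/10 pc)
23.17 − (5.0) = 18.17 = 5 log₁₀(d/10)
d = 10 × 10^(18.17/5) = 10 × 10^3.634 = 4.305×10^4 pc.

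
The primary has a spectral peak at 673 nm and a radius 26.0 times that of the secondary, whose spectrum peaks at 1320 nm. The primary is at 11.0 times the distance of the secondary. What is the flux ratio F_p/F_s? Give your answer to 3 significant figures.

82.7

Wien's law: T_p/T_s = λ_s/λ_p = 1320/673 = 1.961.
L_p/L_s = (R_p/R_s)²(T_p/T_s)⁴ = (26.0)²(1.961)⁴ = 1.000×10^4.
F_p/F_s = (L_p/L_s)/(d_p/d_s)² = 1.000×10^4/(11.0)² = 82.68.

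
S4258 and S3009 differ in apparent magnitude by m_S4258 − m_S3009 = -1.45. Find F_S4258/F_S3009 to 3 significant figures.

3.80

F_S4258/F_S3009 = 10^(−(m_S4258 − m_S3009)/2.5) = 10^(1.45/2.5) = 10^0.580 = 3.802.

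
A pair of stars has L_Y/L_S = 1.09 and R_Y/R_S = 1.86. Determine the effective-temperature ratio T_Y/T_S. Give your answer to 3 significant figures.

0.749

L ∝ R²T⁴ gives T ∝ (L/R²)^(1/4), so
T_Y/T_S = (1.09 / 1.86²)^(1/4) = (0.3151)^(1/4) = 0.7492.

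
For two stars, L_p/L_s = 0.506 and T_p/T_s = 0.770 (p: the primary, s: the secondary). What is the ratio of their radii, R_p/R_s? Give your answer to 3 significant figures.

1.20

L ∝ R²T⁴ gives R ∝ √L / T², so
R_p/R_s = √(0.506) / (0.770)² = 0.7113 / 0.5929 = 1.200.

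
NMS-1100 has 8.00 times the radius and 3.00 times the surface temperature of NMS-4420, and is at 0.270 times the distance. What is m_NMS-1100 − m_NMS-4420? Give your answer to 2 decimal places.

-12.13

L_NMS-1100/L_NMS-4420 = (8.00)²(3.00)⁴ = 5184.
F_NMS-1100/F_NMS-4420 = (L_NMS-1100/L_NMS-4420)/(d_NMS-1100/d_NMS-4420)² = 5184/0.07290 = 7.111×10^4.
m_NMS-1100 − m_NMS-4420 = −2.5 log₁₀(7.111×10^4) = -12.13.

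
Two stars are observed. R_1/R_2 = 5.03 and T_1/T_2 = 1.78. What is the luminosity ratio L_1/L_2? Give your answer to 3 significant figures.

From the Stefan–Boltzmann law, L ∝ R²T⁴, so
L_1/L_2 = (R_1/R_2)² (T_1/T_2)⁴ = (5.03)² × (1.78)⁴ = 25.30 × 10.04 = 254.0.

254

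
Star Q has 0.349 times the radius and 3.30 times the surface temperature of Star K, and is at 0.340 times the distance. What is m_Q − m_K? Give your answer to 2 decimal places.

-5.24

L_Q/L_K = (0.349)²(3.30)⁴ = 14.44.
F_Q/F_K = (L_Q/L_K)/(d_Q/d_K)² = 14.44/0.1156 = 125.0.
m_Q − m_K = −2.5 log₁₀(125.0) = -5.24.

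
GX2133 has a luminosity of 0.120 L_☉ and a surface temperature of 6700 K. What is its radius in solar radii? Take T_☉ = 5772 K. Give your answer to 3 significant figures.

R/R_☉ = √(L/L_☉) / (T/T_☉)² = √(0.120) / (1.161)²
       = 0.3464 / 1.347 = 0.2571.

0.257 solar radii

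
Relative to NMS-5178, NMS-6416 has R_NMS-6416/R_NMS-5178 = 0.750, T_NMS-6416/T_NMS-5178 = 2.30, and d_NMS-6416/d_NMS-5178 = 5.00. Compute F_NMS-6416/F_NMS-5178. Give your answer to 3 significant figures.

0.630

L_NMS-6416/L_NMS-5178 = (R_NMS-6416/R_NMS-5178)²(T_NMS-6416/T_NMS-5178)⁴ = (0.750)² × (2.30)⁴ = 15.74.
F_NMS-6416/F_NMS-5178 = (L_NMS-6416/L_NMS-5178)/(d_NMS-6416/d_NMS-5178)² = 15.74 / (5.00)² = 0.6296.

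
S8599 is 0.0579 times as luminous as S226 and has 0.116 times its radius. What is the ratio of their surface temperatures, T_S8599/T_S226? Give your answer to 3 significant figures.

L ∝ R²T⁴ gives T ∝ (L/R²)^(1/4), so
T_S8599/T_S226 = (0.0579 / 0.116²)^(1/4) = (4.303)^(1/4) = 1.440.

1.44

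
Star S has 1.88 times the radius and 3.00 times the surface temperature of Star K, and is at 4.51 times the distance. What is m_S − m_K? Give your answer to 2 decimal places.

-2.87

L_S/L_K = (1.88)²(3.00)⁴ = 286.3.
F_S/F_K = (L_S/L_K)/(d_S/d_K)² = 286.3/20.34 = 14.07.
m_S − m_K = −2.5 log₁₀(14.07) = -2.87.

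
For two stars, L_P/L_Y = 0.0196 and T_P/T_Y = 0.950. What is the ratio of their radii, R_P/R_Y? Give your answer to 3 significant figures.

L ∝ R²T⁴ gives R ∝ √L / T², so
R_P/R_Y = √(0.0196) / (0.950)² = 0.1400 / 0.9025 = 0.1551.

0.155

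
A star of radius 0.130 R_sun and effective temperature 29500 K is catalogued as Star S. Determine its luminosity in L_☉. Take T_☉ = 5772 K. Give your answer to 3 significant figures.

11.5 L_☉

L/L_☉ = (R/R_☉)² (T/T_☉)⁴ = (0.130)² × (29500/5772)⁴
       = 0.01690 × (5.111)⁴ = 0.01690 × 682.3 = 11.53.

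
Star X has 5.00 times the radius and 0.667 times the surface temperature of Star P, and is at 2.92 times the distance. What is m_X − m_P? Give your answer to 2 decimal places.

L_X/L_P = (5.00)²(0.667)⁴ = 4.948.
F_X/F_P = (L_X/L_P)/(d_X/d_P)² = 4.948/8.526 = 0.5803.
m_X − m_P = −2.5 log₁₀(0.5803) = 0.59.

0.59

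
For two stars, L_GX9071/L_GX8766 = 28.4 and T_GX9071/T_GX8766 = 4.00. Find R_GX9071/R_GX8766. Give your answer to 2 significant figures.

0.33

L ∝ R²T⁴ gives R ∝ √L / T², so
R_GX9071/R_GX8766 = √(28.4) / (4.00)² = 5.329 / 16.00 = 0.3331.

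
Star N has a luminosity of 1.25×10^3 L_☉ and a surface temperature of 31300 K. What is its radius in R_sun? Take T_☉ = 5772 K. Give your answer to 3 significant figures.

1.20 R_sun

R/R_☉ = √(L/L_☉) / (T/T_☉)² = √(1.25×10^3) / (5.423)²
       = 35.36 / 29.41 = 1.202.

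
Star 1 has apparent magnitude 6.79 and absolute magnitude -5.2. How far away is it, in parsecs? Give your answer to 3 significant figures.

m − M = 5 log₁₀(d/10 pc)
6.79 − (-5.2) = 11.99 = 5 log₁₀(d/10)
d = 10 × 10^(11.99/5) = 10 × 10^2.398 = 2500 pc.

2.50×10^3 pc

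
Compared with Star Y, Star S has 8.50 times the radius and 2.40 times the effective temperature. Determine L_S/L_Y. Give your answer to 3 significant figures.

2.40×10^3

From the Stefan–Boltzmann law, L ∝ R²T⁴, so
L_S/L_Y = (R_S/R_Y)² (T_S/T_Y)⁴ = (8.50)² × (2.40)⁴ = 72.25 × 33.18 = 2397.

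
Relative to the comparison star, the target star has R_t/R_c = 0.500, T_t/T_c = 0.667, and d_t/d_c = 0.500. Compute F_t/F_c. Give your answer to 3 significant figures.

L_t/L_c = (R_t/R_c)²(T_t/T_c)⁴ = (0.500)² × (0.667)⁴ = 0.04948.
F_t/F_c = (L_t/L_c)/(d_t/d_c)² = 0.04948 / (0.500)² = 0.1979.

0.198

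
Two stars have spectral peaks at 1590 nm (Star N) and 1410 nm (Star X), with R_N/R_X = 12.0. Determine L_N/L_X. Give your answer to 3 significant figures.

89.1

Wien's law gives T ∝ 1/λ_max, so T_N/T_X = λ_X/λ_N = 1410/1590 = 0.8868.
Then L ∝ R²T⁴ gives L_N/L_X = (12.0)² × (0.8868)⁴ = 144.0 × 0.6184 = 89.05.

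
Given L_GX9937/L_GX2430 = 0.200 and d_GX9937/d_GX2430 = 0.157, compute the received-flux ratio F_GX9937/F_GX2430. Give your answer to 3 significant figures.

F = L/(4πd²), so F_GX9937/F_GX2430 = (L_GX9937/L_GX2430) / (d_GX9937/d_GX2430)²
= 0.200 / (0.157)² = 0.200 / 0.02465 = 8.114.

8.11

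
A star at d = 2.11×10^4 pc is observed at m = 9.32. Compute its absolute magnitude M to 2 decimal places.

-7.30

M = m − 5 log₁₀(d/10 pc) = 9.32 − 5 log₁₀(2.11×10^4/10)
  = 9.32 − 5 × 3.324 = 9.32 − 16.62 = -7.30.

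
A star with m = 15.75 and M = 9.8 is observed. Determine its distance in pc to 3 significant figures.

m − M = 5 log₁₀(d/10 pc)
15.75 − (9.8) = 5.95 = 5 log₁₀(d/10)
d = 10 × 10^(5.95/5) = 10 × 10^1.190 = 154.9 pc.

155 pc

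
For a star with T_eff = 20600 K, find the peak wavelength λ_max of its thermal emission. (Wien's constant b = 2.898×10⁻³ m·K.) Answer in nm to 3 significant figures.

λ_max = b/T = 2.898×10⁻³ / 20600 = 1.41×10^-7 m = 140.7 nm.

141 nm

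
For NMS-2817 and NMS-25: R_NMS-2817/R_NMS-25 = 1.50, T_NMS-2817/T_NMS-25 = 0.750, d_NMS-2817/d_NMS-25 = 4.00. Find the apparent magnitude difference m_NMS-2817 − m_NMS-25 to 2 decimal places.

L_NMS-2817/L_NMS-25 = (1.50)²(0.750)⁴ = 0.7119.
F_NMS-2817/F_NMS-25 = (L_NMS-2817/L_NMS-25)/(d_NMS-2817/d_NMS-25)² = 0.7119/16.00 = 0.04449.
m_NMS-2817 − m_NMS-25 = −2.5 log₁₀(0.04449) = 3.38.

3.38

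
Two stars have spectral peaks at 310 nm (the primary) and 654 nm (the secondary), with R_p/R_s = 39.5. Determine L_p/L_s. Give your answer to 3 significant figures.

3.09×10^4

Wien's law gives T ∝ 1/λ_max, so T_p/T_s = λ_s/λ_p = 654/310 = 2.110.
Then L ∝ R²T⁴ gives L_p/L_s = (39.5)² × (2.110)⁴ = 1560 × 19.81 = 3.091×10^4.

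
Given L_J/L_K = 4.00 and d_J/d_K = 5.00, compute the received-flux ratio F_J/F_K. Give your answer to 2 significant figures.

0.16

F = L/(4πd²), so F_J/F_K = (L_J/L_K) / (d_J/d_K)²
= 4.00 / (5.00)² = 4.00 / 25.00 = 0.1600.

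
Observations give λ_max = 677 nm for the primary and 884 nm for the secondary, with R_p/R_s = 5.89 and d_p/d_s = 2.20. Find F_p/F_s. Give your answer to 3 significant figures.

20.8

Wien's law: T_p/T_s = λ_s/λ_p = 884/677 = 1.306.
L_p/L_s = (R_p/R_s)²(T_p/T_s)⁴ = (5.89)²(1.306)⁴ = 100.9.
F_p/F_s = (L_p/L_s)/(d_p/d_s)² = 100.9/(2.20)² = 20.84.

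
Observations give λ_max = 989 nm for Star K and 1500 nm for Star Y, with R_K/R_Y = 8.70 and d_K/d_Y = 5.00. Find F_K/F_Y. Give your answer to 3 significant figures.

Wien's law: T_K/T_Y = λ_Y/λ_K = 1500/989 = 1.517.
L_K/L_Y = (R_K/R_Y)²(T_K/T_Y)⁴ = (8.70)²(1.517)⁴ = 400.5.
F_K/F_Y = (L_K/L_Y)/(d_K/d_Y)² = 400.5/(5.00)² = 16.02.

16.0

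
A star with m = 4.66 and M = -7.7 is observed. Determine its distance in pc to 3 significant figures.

2.96×10^3 pc

m − M = 5 log₁₀(d/10 pc)
4.66 − (-7.7) = 12.36 = 5 log₁₀(d/10)
d = 10 × 10^(12.36/5) = 10 × 10^2.472 = 2965 pc.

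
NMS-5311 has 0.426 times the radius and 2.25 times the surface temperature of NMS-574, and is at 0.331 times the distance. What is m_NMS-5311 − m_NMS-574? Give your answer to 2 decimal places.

-4.07

L_NMS-5311/L_NMS-574 = (0.426)²(2.25)⁴ = 4.651.
F_NMS-5311/F_NMS-574 = (L_NMS-5311/L_NMS-574)/(d_NMS-5311/d_NMS-574)² = 4.651/0.1096 = 42.45.
m_NMS-5311 − m_NMS-574 = −2.5 log₁₀(42.45) = -4.07.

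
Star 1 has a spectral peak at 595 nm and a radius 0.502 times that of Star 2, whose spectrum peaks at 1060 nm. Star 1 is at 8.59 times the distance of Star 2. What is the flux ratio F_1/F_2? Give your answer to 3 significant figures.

0.0344

Wien's law: T_1/T_2 = λ_2/λ_1 = 1060/595 = 1.782.
L_1/L_2 = (R_1/R_2)²(T_1/T_2)⁴ = (0.502)²(1.782)⁴ = 2.538.
F_1/F_2 = (L_1/L_2)/(d_1/d_2)² = 2.538/(8.59)² = 0.03440.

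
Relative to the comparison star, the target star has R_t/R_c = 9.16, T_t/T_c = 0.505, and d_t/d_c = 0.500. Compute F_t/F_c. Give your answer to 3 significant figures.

L_t/L_c = (R_t/R_c)²(T_t/T_c)⁴ = (9.16)² × (0.505)⁴ = 5.457.
F_t/F_c = (L_t/L_c)/(d_t/d_c)² = 5.457 / (0.500)² = 21.83.

21.8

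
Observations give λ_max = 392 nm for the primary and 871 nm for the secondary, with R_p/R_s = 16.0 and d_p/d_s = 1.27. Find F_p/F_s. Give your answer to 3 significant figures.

3.87×10^3

Wien's law: T_p/T_s = λ_s/λ_p = 871/392 = 2.222.
L_p/L_s = (R_p/R_s)²(T_p/T_s)⁴ = (16.0)²(2.222)⁴ = 6240.
F_p/F_s = (L_p/L_s)/(d_p/d_s)² = 6240/(1.27)² = 3869.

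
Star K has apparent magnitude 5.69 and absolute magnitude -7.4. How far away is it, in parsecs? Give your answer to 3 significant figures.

m − M = 5 log₁₀(d/10 pc)
5.69 − (-7.4) = 13.09 = 5 log₁₀(d/10)
d = 10 × 10^(13.09/5) = 10 × 10^2.618 = 4150 pc.

4.15×10^3 pc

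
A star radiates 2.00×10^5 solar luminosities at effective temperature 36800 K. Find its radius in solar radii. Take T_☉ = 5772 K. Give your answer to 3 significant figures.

11.0 solar radii

R/R_☉ = √(L/L_☉) / (T/T_☉)² = √(2.00×10^5) / (6.376)²
       = 447.2 / 40.65 = 11.00.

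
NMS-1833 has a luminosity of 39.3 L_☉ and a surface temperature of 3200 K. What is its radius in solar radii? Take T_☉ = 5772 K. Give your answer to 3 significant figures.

20.4 solar radii

R/R_☉ = √(L/L_☉) / (T/T_☉)² = √(39.3) / (0.5544)²
       = 6.269 / 0.3074 = 20.40.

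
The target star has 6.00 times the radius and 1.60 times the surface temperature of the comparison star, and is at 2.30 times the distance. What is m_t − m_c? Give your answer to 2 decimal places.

-4.12

L_t/L_c = (6.00)²(1.60)⁴ = 235.9.
F_t/F_c = (L_t/L_c)/(d_t/d_c)² = 235.9/5.290 = 44.60.
m_t − m_c = −2.5 log₁₀(44.60) = -4.12.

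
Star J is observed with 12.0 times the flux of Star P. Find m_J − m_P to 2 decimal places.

-2.70

m_J − m_P = −2.5 log₁₀(F_J/F_P) = −2.5 log₁₀(12.0) = −2.5 × (1.079) = -2.698.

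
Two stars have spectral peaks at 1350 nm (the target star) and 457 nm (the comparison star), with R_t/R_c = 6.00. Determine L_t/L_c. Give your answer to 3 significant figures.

0.473

Wien's law gives T ∝ 1/λ_max, so T_t/T_c = λ_c/λ_t = 457/1350 = 0.3385.
Then L ∝ R²T⁴ gives L_t/L_c = (6.00)² × (0.3385)⁴ = 36.00 × 0.01313 = 0.4728.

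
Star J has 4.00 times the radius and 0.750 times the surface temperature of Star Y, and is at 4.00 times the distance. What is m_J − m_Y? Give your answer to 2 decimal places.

L_J/L_Y = (4.00)²(0.750)⁴ = 5.062.
F_J/F_Y = (L_J/L_Y)/(d_J/d_Y)² = 5.062/16.00 = 0.3164.
m_J − m_Y = −2.5 log₁₀(0.3164) = 1.25.

1.25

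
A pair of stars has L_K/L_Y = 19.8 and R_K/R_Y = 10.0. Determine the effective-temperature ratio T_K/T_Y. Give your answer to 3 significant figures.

0.667

L ∝ R²T⁴ gives T ∝ (L/R²)^(1/4), so
T_K/T_Y = (19.8 / 10.0²)^(1/4) = (0.1980)^(1/4) = 0.6671.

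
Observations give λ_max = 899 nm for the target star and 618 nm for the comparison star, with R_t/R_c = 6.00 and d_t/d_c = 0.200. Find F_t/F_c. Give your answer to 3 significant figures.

Wien's law: T_t/T_c = λ_c/λ_t = 618/899 = 0.6874.
L_t/L_c = (R_t/R_c)²(T_t/T_c)⁴ = (6.00)²(0.6874)⁴ = 8.039.
F_t/F_c = (L_t/L_c)/(d_t/d_c)² = 8.039/(0.200)² = 201.0.

201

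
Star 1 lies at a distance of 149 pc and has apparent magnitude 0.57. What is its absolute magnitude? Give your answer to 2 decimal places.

M = m − 5 log₁₀(d/10 pc) = 0.57 − 5 log₁₀(149/10)
  = 0.57 − 5 × 1.173 = 0.57 − 5.87 = -5.30.

-5.30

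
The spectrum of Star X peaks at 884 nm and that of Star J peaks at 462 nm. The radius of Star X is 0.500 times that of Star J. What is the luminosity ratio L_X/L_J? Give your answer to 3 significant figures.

Wien's law gives T ∝ 1/λ_max, so T_X/T_J = λ_J/λ_X = 462/884 = 0.5226.
Then L ∝ R²T⁴ gives L_X/L_J = (0.500)² × (0.5226)⁴ = 0.2500 × 0.07460 = 0.01865.

0.0187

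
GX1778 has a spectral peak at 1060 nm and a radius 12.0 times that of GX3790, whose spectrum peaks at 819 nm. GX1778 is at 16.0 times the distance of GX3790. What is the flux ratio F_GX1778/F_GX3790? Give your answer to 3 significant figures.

Wien's law: T_GX1778/T_GX3790 = λ_GX3790/λ_GX1778 = 819/1060 = 0.7726.
L_GX1778/L_GX3790 = (R_GX1778/R_GX3790)²(T_GX1778/T_GX3790)⁴ = (12.0)²(0.7726)⁴ = 51.32.
F_GX1778/F_GX3790 = (L_GX1778/L_GX3790)/(d_GX1778/d_GX3790)² = 51.32/(16.0)² = 0.2005.

0.200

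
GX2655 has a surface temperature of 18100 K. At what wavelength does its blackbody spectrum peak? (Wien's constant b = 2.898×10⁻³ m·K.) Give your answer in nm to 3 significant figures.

λ_max = b/T = 2.898×10⁻³ / 18100 = 1.60×10^-7 m = 160.1 nm.

160 nm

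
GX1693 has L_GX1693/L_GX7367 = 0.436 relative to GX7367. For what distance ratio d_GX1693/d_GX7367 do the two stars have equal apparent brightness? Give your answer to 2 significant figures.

Equal flux requires L_GX1693/d_GX1693² = L_GX7367/d_GX7367², so d_GX1693/d_GX7367 = √(L_GX1693/L_GX7367)
= √(0.436) = 0.6603.

0.66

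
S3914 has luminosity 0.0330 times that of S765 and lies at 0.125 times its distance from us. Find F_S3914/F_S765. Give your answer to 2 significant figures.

2.1

F = L/(4πd²), so F_S3914/F_S765 = (L_S3914/L_S765) / (d_S3914/d_S765)²
= 0.0330 / (0.125)² = 0.0330 / 0.01562 = 2.112.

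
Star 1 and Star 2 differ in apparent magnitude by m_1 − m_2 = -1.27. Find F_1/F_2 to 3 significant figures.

F_1/F_2 = 10^(−(m_1 − m_2)/2.5) = 10^(1.27/2.5) = 10^0.508 = 3.221.

3.22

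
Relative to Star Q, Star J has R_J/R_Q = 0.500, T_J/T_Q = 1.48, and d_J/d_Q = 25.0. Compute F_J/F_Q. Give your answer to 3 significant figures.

L_J/L_Q = (R_J/R_Q)²(T_J/T_Q)⁴ = (0.500)² × (1.48)⁴ = 1.199.
F_J/F_Q = (L_J/L_Q)/(d_J/d_Q)² = 1.199 / (25.0)² = 0.001919.

0.00192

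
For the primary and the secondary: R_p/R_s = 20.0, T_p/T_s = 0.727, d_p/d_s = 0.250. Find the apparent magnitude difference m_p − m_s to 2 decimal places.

L_p/L_s = (20.0)²(0.727)⁴ = 111.7.
F_p/F_s = (L_p/L_s)/(d_p/d_s)² = 111.7/0.06250 = 1788.
m_p − m_s = −2.5 log₁₀(1788) = -8.13.

-8.13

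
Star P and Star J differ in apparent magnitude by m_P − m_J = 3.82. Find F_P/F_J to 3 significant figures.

F_P/F_J = 10^(−(m_P − m_J)/2.5) = 10^(-3.82/2.5) = 10^-1.528 = 0.02965.

0.0296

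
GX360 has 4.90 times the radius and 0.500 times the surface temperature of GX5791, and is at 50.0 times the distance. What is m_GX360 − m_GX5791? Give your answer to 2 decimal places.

8.05

L_GX360/L_GX5791 = (4.90)²(0.500)⁴ = 1.501.
F_GX360/F_GX5791 = (L_GX360/L_GX5791)/(d_GX360/d_GX5791)² = 1.501/2500 = 6.003×10^-4.
m_GX360 − m_GX5791 = −2.5 log₁₀(6.003×10^-4) = 8.05.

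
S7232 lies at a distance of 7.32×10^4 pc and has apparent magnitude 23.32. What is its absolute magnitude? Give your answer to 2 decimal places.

4.00

M = m − 5 log₁₀(d/10 pc) = 23.32 − 5 log₁₀(7.32×10^4/10)
  = 23.32 − 5 × 3.865 = 23.32 − 19.32 = 4.00.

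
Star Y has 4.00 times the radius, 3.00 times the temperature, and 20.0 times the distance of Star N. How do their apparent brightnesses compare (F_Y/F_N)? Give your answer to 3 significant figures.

L_Y/L_N = (R_Y/R_N)²(T_Y/T_N)⁴ = (4.00)² × (3.00)⁴ = 1296.
F_Y/F_N = (L_Y/L_N)/(d_Y/d_N)² = 1296 / (20.0)² = 3.240.

3.24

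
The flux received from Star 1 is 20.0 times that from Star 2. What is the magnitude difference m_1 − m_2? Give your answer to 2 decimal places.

m_1 − m_2 = −2.5 log₁₀(F_1/F_2) = −2.5 log₁₀(20.0) = −2.5 × (1.301) = -3.253.

-3.25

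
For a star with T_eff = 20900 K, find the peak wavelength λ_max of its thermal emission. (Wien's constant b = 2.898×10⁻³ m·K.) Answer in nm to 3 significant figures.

λ_max = b/T = 2.898×10⁻³ / 20900 = 1.39×10^-7 m = 138.7 nm.

139 nm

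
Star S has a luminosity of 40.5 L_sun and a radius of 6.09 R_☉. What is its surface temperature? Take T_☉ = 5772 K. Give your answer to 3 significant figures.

5.90×10^3 K

T/T_☉ = (L/L_☉)^(1/4) / (R/R_☉)^(1/2)
T = 5772 × (40.5)^(1/4) / √(6.09) = 5772 × 2.523 / 2.468 = 5900 K.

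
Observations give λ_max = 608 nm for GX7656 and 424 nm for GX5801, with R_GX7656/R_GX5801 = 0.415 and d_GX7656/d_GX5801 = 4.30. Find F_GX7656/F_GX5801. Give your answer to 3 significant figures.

Wien's law: T_GX7656/T_GX5801 = λ_GX5801/λ_GX7656 = 424/608 = 0.6974.
L_GX7656/L_GX5801 = (R_GX7656/R_GX5801)²(T_GX7656/T_GX5801)⁴ = (0.415)²(0.6974)⁴ = 0.04073.
F_GX7656/F_GX5801 = (L_GX7656/L_GX5801)/(d_GX7656/d_GX5801)² = 0.04073/(4.30)² = 0.002203.

0.00220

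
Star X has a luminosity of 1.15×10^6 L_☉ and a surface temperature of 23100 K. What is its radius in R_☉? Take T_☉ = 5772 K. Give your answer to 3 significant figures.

R/R_☉ = √(L/L_☉) / (T/T_☉)² = √(1.15×10^6) / (4.002)²
       = 1072 / 16.02 = 66.95.

67.0 R_☉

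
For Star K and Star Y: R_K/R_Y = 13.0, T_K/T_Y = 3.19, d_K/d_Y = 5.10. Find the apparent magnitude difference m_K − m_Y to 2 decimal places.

-7.07

L_K/L_Y = (13.0)²(3.19)⁴ = 1.750×10^4.
F_K/F_Y = (L_K/L_Y)/(d_K/d_Y)² = 1.750×10^4/26.01 = 672.8.
m_K − m_Y = −2.5 log₁₀(672.8) = -7.07.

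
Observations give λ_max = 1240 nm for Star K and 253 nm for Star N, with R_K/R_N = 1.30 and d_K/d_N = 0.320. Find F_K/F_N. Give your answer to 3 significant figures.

Wien's law: T_K/T_N = λ_N/λ_K = 253/1240 = 0.2040.
L_K/L_N = (R_K/R_N)²(T_K/T_N)⁴ = (1.30)²(0.2040)⁴ = 0.002929.
F_K/F_N = (L_K/L_N)/(d_K/d_N)² = 0.002929/(0.320)² = 0.02860.

0.0286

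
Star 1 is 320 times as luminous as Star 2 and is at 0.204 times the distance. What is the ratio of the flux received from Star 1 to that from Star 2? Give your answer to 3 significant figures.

F = L/(4πd²), so F_1/F_2 = (L_1/L_2) / (d_1/d_2)²
= 320 / (0.204)² = 320 / 0.04162 = 7689.

7.69×10^3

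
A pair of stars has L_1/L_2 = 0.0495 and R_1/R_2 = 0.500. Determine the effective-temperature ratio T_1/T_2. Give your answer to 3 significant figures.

L ∝ R²T⁴ gives T ∝ (L/R²)^(1/4), so
T_1/T_2 = (0.0495 / 0.500²)^(1/4) = (0.1980)^(1/4) = 0.6671.

0.667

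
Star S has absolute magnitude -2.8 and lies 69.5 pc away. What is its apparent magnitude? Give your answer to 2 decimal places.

1.41

m = M + 5 log₁₀(d/10 pc) = -2.8 + 5 log₁₀(69.5/10)
  = -2.8 + 5 × 0.842 = -2.8 + 4.21 = 1.41.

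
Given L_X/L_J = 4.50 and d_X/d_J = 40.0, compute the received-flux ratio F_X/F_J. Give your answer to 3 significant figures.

0.00281

F = L/(4πd²), so F_X/F_J = (L_X/L_J) / (d_X/d_J)²
= 4.50 / (40.0)² = 4.50 / 1600 = 0.002812.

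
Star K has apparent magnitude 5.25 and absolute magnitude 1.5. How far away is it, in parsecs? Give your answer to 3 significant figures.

m − M = 5 log₁₀(d/10 pc)
5.25 − (1.5) = 3.75 = 5 log₁₀(d/10)
d = 10 × 10^(3.75/5) = 10 × 10^0.750 = 56.23 pc.

56.2 pc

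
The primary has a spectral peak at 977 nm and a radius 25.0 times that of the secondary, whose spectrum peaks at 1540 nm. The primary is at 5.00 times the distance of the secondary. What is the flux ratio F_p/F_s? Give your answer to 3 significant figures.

Wien's law: T_p/T_s = λ_s/λ_p = 1540/977 = 1.576.
L_p/L_s = (R_p/R_s)²(T_p/T_s)⁴ = (25.0)²(1.576)⁴ = 3858.
F_p/F_s = (L_p/L_s)/(d_p/d_s)² = 3858/(5.00)² = 154.3.

154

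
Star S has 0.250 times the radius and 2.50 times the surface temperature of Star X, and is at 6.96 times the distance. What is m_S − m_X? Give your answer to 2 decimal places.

L_S/L_X = (0.250)²(2.50)⁴ = 2.441.
F_S/F_X = (L_S/L_X)/(d_S/d_X)² = 2.441/48.44 = 0.05040.
m_S − m_X = −2.5 log₁₀(0.05040) = 3.24.

3.24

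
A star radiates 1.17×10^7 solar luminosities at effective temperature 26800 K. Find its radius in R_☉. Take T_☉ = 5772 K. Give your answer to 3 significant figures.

R/R_☉ = √(L/L_☉) / (T/T_☉)² = √(1.17×10^7) / (4.643)²
       = 3421 / 21.56 = 158.7.

159 R_☉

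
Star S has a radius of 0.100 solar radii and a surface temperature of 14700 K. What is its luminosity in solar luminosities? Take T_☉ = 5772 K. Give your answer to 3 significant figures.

0.421 solar luminosities

L/L_☉ = (R/R_☉)² (T/T_☉)⁴ = (0.100)² × (14700/5772)⁴
       = 0.01000 × (2.547)⁴ = 0.01000 × 42.07 = 0.4207.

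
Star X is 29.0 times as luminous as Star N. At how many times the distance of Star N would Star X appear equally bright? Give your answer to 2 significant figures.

5.4

Equal flux requires L_X/d_X² = L_N/d_N², so d_X/d_N = √(L_X/L_N)
= √(29.0) = 5.385.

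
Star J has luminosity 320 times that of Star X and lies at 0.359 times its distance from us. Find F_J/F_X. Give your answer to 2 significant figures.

2.5×10^3

F = L/(4πd²), so F_J/F_X = (L_J/L_X) / (d_J/d_X)²
= 320 / (0.359)² = 320 / 0.1289 = 2483.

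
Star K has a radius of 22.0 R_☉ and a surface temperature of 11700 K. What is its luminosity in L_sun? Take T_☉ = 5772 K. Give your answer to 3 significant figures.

L/L_☉ = (R/R_☉)² (T/T_☉)⁴ = (22.0)² × (11700/5772)⁴
       = 484.0 × (2.027)⁴ = 484.0 × 16.88 = 8171.

8.17×10^3 L_sun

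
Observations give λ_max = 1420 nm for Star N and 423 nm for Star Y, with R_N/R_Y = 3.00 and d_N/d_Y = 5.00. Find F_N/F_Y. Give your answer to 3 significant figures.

0.00283

Wien's law: T_N/T_Y = λ_Y/λ_N = 423/1420 = 0.2979.
L_N/L_Y = (R_N/R_Y)²(T_N/T_Y)⁴ = (3.00)²(0.2979)⁴ = 0.07087.
F_N/F_Y = (L_N/L_Y)/(d_N/d_Y)² = 0.07087/(5.00)² = 0.002835.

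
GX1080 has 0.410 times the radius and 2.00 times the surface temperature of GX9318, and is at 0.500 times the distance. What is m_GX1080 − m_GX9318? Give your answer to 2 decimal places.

-2.58

L_GX1080/L_GX9318 = (0.410)²(2.00)⁴ = 2.690.
F_GX1080/F_GX9318 = (L_GX1080/L_GX9318)/(d_GX1080/d_GX9318)² = 2.690/0.2500 = 10.76.
m_GX1080 − m_GX9318 = −2.5 log₁₀(10.76) = -2.58.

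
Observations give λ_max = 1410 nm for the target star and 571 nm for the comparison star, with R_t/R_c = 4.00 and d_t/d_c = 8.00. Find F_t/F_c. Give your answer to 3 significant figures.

Wien's law: T_t/T_c = λ_c/λ_t = 571/1410 = 0.4050.
L_t/L_c = (R_t/R_c)²(T_t/T_c)⁴ = (4.00)²(0.4050)⁴ = 0.4303.
F_t/F_c = (L_t/L_c)/(d_t/d_c)² = 0.4303/(8.00)² = 0.006724.

0.00672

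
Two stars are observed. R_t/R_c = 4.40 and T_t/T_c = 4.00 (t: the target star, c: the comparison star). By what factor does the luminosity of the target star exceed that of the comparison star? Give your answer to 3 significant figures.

4.96×10^3

From the Stefan–Boltzmann law, L ∝ R²T⁴, so
L_t/L_c = (R_t/R_c)² (T_t/T_c)⁴ = (4.40)² × (4.00)⁴ = 19.36 × 256.0 = 4956.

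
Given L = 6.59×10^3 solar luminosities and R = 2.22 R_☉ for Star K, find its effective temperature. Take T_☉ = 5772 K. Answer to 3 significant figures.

T/T_☉ = (L/L_☉)^(1/4) / (R/R_☉)^(1/2)
T = 5772 × (6.59×10^3)^(1/4) / √(2.22) = 5772 × 9.010 / 1.490 = 3.490×10^4 K.

3.49×10^4 K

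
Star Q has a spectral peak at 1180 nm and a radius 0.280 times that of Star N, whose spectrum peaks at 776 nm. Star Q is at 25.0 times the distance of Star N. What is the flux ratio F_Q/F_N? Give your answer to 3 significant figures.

2.35×10^-5

Wien's law: T_Q/T_N = λ_N/λ_Q = 776/1180 = 0.6576.
L_Q/L_N = (R_Q/R_N)²(T_Q/T_N)⁴ = (0.280)²(0.6576)⁴ = 0.01466.
F_Q/F_N = (L_Q/L_N)/(d_Q/d_N)² = 0.01466/(25.0)² = 2.346×10^-5.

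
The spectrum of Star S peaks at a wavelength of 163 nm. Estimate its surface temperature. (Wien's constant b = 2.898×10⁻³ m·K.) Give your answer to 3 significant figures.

T = b/λ_max = 2.898×10⁻³ / (163×10⁻⁹) = 1.778×10^4 K.

1.78×10^4 K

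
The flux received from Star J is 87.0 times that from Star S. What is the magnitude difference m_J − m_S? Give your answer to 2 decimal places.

-4.85

m_J − m_S = −2.5 log₁₀(F_J/F_S) = −2.5 log₁₀(87.0) = −2.5 × (1.940) = -4.849.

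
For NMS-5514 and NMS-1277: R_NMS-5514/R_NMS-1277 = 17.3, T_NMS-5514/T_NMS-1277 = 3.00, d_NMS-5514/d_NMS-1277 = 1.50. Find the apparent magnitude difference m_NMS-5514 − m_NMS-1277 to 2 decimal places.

-10.08

L_NMS-5514/L_NMS-1277 = (17.3)²(3.00)⁴ = 2.424×10^4.
F_NMS-5514/F_NMS-1277 = (L_NMS-5514/L_NMS-1277)/(d_NMS-5514/d_NMS-1277)² = 2.424×10^4/2.250 = 1.077×10^4.
m_NMS-5514 − m_NMS-1277 = −2.5 log₁₀(1.077×10^4) = -10.08.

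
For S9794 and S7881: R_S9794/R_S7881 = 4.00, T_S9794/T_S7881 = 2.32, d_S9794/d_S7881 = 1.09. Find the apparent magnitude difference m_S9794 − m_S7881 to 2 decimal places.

-6.48

L_S9794/L_S7881 = (4.00)²(2.32)⁴ = 463.5.
F_S9794/F_S7881 = (L_S9794/L_S7881)/(d_S9794/d_S7881)² = 463.5/1.188 = 390.1.
m_S9794 − m_S7881 = −2.5 log₁₀(390.1) = -6.48.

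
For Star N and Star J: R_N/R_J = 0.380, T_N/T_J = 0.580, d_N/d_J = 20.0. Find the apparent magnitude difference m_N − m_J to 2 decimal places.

10.97

L_N/L_J = (0.380)²(0.580)⁴ = 0.01634.
F_N/F_J = (L_N/L_J)/(d_N/d_J)² = 0.01634/400.0 = 4.085×10^-5.
m_N − m_J = −2.5 log₁₀(4.085×10^-5) = 10.97.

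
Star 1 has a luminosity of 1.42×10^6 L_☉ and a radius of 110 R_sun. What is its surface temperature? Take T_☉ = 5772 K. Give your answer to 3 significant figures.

T/T_☉ = (L/L_☉)^(1/4) / (R/R_☉)^(1/2)
T = 5772 × (1.42×10^6)^(1/4) / √(110) = 5772 × 34.52 / 10.49 = 1.900×10^4 K.

1.90×10^4 K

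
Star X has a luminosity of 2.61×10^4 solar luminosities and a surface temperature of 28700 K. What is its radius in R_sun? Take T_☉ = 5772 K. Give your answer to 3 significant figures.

R/R_☉ = √(L/L_☉) / (T/T_☉)² = √(2.61×10^4) / (4.972)²
       = 161.6 / 24.72 = 6.534.

6.53 R_sun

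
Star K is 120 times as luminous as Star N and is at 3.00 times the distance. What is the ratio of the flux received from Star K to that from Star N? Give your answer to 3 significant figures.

F = L/(4πd²), so F_K/F_N = (L_K/L_N) / (d_K/d_N)²
= 120 / (3.00)² = 120 / 9.000 = 13.33.

13.3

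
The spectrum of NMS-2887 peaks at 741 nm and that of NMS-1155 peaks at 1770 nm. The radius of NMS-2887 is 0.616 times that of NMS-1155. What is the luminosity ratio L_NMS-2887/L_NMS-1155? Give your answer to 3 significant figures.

12.4

Wien's law gives T ∝ 1/λ_max, so T_NMS-2887/T_NMS-1155 = λ_NMS-1155/λ_NMS-2887 = 1770/741 = 2.389.
Then L ∝ R²T⁴ gives L_NMS-2887/L_NMS-1155 = (0.616)² × (2.389)⁴ = 0.3795 × 32.56 = 12.35.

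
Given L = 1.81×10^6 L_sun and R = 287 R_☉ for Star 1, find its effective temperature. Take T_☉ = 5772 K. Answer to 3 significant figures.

1.25×10^4 K

T/T_☉ = (L/L_☉)^(1/4) / (R/R_☉)^(1/2)
T = 5772 × (1.81×10^6)^(1/4) / √(287) = 5772 × 36.68 / 16.94 = 1.250×10^4 K.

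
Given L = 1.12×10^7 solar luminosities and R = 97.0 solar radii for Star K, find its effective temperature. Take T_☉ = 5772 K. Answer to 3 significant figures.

3.39×10^4 K

T/T_☉ = (L/L_☉)^(1/4) / (R/R_☉)^(1/2)
T = 5772 × (1.12×10^7)^(1/4) / √(97.0) = 5772 × 57.85 / 9.849 = 3.390×10^4 K.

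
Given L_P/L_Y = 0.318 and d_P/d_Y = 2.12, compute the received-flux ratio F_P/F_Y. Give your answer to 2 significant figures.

F = L/(4πd²), so F_P/F_Y = (L_P/L_Y) / (d_P/d_Y)²
= 0.318 / (2.12)² = 0.318 / 4.494 = 0.07075.

0.071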